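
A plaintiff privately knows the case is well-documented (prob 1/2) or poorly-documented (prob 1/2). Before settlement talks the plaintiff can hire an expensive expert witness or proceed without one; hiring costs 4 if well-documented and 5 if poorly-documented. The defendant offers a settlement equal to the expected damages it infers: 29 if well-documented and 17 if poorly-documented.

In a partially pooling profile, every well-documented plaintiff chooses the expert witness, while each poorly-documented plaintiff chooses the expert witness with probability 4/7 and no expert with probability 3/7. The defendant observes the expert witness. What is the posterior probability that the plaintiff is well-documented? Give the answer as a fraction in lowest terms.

P(the expert witness) = (1/2)·1 + (1/2)·(4/7) = 11/14.
By Bayes' rule, P(well-documented | the expert witness) = (1/2) / (11/14) = 7/11.

7/11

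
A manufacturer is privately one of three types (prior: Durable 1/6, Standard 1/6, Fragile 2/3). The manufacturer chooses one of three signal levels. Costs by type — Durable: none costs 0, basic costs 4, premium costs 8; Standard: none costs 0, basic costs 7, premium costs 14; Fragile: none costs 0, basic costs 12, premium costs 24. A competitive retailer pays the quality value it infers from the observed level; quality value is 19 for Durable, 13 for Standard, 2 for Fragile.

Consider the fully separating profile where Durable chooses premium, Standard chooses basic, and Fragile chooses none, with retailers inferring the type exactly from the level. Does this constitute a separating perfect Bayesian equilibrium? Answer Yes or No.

Yes

Separating prices: premium → 19, basic → 13, none → 2.
Durable (assigned premium): none: 2 − 0 = 2; basic: 13 − 4 = 9; premium: 19 − 8 = 11. Durable stays.
Standard (assigned basic): none: 2 − 0 = 2; basic: 13 − 7 = 6; premium: 19 − 14 = 5. Standard stays.
Fragile (assigned none): none: 2 − 0 = 2; basic: 13 − 12 = 1; premium: 19 − 24 = -5. Fragile stays.
Every type prefers its assigned level; separation holds.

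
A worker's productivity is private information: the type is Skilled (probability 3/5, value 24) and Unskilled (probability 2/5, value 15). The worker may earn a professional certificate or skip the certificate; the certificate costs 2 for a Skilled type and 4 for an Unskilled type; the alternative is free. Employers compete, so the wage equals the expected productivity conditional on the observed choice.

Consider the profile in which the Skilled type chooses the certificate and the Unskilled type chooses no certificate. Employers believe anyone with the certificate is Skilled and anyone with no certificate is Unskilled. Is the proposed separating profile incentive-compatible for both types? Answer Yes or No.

Under these beliefs, the certificate earns wage 24 and no certificate earns wage 15.
Skilled: the certificate nets 24 − 2 = 22; no certificate nets 15. Skilled prefers the certificate.
Unskilled: the certificate nets 24 − 4 = 20; no certificate nets 15. Unskilled would deviate to the certificate.
Unskilled has a profitable deviation, so the profile is not an equilibrium.

No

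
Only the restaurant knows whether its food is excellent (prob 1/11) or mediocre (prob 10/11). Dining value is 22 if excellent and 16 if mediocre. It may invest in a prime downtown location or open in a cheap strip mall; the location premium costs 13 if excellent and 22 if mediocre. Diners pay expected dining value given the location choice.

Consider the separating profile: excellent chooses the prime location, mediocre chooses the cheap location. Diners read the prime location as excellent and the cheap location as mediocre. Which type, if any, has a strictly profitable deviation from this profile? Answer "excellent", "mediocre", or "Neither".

excellent

The prime location pays 22; the cheap location pays 16.
excellent: assigned the prime location, nets 22 − 13 = 9; deviating to the cheap location nets 16.
mediocre: assigned the cheap location, nets 16; deviating to the prime location nets 22 − 22 = 0.
The excellent type gains 7 by deviating.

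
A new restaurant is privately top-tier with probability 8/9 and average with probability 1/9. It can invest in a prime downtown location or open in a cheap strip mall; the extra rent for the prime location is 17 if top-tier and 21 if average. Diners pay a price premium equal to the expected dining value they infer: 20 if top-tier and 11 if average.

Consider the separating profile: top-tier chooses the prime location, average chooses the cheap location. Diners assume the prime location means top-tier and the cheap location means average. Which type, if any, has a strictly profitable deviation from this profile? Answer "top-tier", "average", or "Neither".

top-tier

The prime location pays 20; the cheap location pays 11.
top-tier: assigned the prime location, nets 20 − 17 = 3; deviating to the cheap location nets 11.
average: assigned the cheap location, nets 11; deviating to the prime location nets 20 − 21 = -1.
The top-tier type gains 8 by deviating.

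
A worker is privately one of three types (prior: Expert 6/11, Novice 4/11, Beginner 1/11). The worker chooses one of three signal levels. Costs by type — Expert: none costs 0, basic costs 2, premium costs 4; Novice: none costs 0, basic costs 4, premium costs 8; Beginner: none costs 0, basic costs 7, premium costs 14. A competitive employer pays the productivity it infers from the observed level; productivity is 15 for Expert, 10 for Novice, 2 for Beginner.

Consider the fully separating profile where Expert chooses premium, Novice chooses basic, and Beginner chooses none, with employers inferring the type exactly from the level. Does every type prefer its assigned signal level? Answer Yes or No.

No

Separating wages: premium → 15, basic → 10, none → 2.
Expert (assigned premium): none: 2 − 0 = 2; basic: 10 − 2 = 8; premium: 15 − 4 = 11. Expert stays.
Novice (assigned basic): none: 2 − 0 = 2; basic: 10 − 4 = 6; premium: 15 − 8 = 7. Novice prefers premium.
Beginner (assigned none): none: 2 − 0 = 2; basic: 10 − 7 = 3; premium: 15 − 14 = 1. Beginner prefers basic.
At least one type deviates; the separating profile fails.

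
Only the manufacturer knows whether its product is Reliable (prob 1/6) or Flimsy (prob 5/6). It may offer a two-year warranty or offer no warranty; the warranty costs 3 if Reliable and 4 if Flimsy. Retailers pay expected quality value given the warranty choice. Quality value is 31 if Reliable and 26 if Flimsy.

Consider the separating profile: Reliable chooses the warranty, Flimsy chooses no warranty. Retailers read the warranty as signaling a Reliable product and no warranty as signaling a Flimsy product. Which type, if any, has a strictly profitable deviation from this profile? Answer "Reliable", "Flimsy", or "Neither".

The warranty pays 31; no warranty pays 26.
Reliable: assigned the warranty, nets 31 − 3 = 28; deviating to no warranty nets 26.
Flimsy: assigned no warranty, nets 26; deviating to the warranty nets 31 − 4 = 27.
The Flimsy type gains 1 by deviating.

Flimsy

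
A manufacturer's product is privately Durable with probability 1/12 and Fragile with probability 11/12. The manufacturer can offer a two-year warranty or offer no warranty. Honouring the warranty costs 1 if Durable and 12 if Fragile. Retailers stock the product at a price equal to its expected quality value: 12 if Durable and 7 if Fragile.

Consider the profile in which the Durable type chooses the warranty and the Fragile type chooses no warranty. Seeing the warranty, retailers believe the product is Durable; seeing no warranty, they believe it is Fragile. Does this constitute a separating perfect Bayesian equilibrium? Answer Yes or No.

Yes

Under these beliefs, the warranty earns price 12 and no warranty earns price 7.
Durable: the warranty nets 12 − 1 = 11; no warranty nets 7. Durable prefers the warranty.
Fragile: the warranty nets 12 − 12 = 0; no warranty nets 7. Fragile prefers no warranty.
Neither type deviates, so the separating profile is an equilibrium.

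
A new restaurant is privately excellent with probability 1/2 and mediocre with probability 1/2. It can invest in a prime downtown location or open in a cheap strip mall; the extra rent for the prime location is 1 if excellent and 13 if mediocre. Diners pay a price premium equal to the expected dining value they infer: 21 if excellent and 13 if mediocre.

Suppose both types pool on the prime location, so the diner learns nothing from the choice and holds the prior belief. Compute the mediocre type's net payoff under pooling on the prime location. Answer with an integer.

4

Pooled price premium = 1/2·21 + 1/2·13 = 17.
mediocre pays cost 13 for the prime location, so net payoff = 17 − 13 = 4.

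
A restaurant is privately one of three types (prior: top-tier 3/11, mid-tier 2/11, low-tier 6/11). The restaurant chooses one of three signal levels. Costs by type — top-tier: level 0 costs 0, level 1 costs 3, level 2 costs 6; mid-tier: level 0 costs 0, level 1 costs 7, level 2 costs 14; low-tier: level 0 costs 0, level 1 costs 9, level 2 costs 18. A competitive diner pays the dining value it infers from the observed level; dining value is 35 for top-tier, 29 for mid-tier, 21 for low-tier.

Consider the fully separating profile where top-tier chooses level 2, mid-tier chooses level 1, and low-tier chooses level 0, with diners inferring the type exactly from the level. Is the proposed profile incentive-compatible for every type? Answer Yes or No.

Separating price premiums: level 2 → 35, level 1 → 29, level 0 → 21.
top-tier (assigned level 2): level 0: 21 − 0 = 21; level 1: 29 − 3 = 26; level 2: 35 − 6 = 29. top-tier stays.
mid-tier (assigned level 1): level 0: 21 − 0 = 21; level 1: 29 − 7 = 22; level 2: 35 − 14 = 21. mid-tier stays.
low-tier (assigned level 0): level 0: 21 − 0 = 21; level 1: 29 − 9 = 20; level 2: 35 − 18 = 17. low-tier stays.
Every type prefers its assigned level; separation holds.

Yes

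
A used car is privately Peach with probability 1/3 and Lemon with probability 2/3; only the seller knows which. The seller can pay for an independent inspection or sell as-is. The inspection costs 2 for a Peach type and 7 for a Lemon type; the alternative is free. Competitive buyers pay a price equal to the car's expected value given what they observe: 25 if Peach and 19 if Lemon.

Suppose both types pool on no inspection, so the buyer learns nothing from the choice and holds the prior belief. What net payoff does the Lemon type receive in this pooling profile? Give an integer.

Pooled price = 1/3·25 + 2/3·19 = 21.
Lemon pays no cost for no inspection, so net payoff = 21.

21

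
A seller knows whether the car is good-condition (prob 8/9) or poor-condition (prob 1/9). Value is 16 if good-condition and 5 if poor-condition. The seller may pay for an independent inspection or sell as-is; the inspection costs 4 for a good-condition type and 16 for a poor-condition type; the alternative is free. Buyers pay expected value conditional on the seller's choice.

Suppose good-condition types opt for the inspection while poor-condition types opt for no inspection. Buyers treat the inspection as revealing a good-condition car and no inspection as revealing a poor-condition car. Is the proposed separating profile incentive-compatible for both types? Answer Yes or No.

Under these beliefs, the inspection earns price 16 and no inspection earns price 5.
good-condition: the inspection nets 16 − 4 = 12; no inspection nets 5. good-condition prefers the inspection.
poor-condition: the inspection nets 16 − 16 = 0; no inspection nets 5. poor-condition prefers no inspection.
Neither type deviates, so the separating profile is an equilibrium.

Yes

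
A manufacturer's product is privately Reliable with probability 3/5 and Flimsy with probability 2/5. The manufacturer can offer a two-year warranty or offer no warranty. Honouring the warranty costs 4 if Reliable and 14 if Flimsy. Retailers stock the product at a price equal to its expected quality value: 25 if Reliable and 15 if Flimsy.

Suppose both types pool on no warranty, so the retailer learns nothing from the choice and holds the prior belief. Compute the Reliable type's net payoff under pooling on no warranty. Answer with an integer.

21

Pooled price = 3/5·25 + 2/5·15 = 21.
Reliable pays no cost for no warranty, so net payoff = 21.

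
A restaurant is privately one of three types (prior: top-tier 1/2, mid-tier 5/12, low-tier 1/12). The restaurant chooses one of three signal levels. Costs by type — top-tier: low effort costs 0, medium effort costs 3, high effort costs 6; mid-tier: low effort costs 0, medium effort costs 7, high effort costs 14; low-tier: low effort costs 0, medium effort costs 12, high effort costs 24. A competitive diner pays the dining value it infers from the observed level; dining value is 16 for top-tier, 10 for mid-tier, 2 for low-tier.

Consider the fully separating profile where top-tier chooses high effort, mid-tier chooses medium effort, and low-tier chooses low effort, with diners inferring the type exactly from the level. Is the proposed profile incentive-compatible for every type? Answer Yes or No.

Yes

Separating price premiums: high effort → 16, medium effort → 10, low effort → 2.
top-tier (assigned high effort): low effort: 2 − 0 = 2; medium effort: 10 − 3 = 7; high effort: 16 − 6 = 10. top-tier stays.
mid-tier (assigned medium effort): low effort: 2 − 0 = 2; medium effort: 10 − 7 = 3; high effort: 16 − 14 = 2. mid-tier stays.
low-tier (assigned low effort): low effort: 2 − 0 = 2; medium effort: 10 − 12 = -2; high effort: 16 − 24 = -8. low-tier stays.
Every type prefers its assigned level; separation holds.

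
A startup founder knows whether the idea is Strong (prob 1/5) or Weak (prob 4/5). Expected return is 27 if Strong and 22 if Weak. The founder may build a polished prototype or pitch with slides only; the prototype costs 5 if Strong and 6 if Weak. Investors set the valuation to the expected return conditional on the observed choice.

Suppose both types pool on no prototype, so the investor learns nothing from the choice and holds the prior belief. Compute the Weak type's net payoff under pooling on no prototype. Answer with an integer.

Pooled valuation = 1/5·27 + 4/5·22 = 23.
Weak pays no cost for no prototype, so net payoff = 23.

23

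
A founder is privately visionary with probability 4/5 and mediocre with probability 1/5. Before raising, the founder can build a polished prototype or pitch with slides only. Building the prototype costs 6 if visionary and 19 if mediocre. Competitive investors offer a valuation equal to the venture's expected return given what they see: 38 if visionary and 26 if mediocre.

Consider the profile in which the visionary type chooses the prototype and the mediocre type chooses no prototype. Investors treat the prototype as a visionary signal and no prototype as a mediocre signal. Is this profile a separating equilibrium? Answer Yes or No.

Under these beliefs, the prototype earns valuation 38 and no prototype earns valuation 26.
visionary: the prototype nets 38 − 6 = 32; no prototype nets 26. visionary prefers the prototype.
mediocre: the prototype nets 38 − 19 = 19; no prototype nets 26. mediocre prefers no prototype.
Neither type deviates, so the separating profile is an equilibrium.

Yes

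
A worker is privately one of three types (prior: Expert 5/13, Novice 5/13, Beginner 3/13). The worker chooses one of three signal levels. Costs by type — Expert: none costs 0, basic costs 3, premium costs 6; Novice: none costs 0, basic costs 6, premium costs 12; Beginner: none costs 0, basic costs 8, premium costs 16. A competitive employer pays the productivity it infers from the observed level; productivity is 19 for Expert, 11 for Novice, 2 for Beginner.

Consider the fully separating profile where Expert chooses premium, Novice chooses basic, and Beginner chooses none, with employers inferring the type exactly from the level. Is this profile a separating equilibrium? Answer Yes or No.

Separating wages: premium → 19, basic → 11, none → 2.
Expert (assigned premium): none: 2 − 0 = 2; basic: 11 − 3 = 8; premium: 19 − 6 = 13. Expert stays.
Novice (assigned basic): none: 2 − 0 = 2; basic: 11 − 6 = 5; premium: 19 − 12 = 7. Novice prefers premium.
Beginner (assigned none): none: 2 − 0 = 2; basic: 11 − 8 = 3; premium: 19 − 16 = 3. Beginner prefers basic.
At least one type deviates; the separating profile fails.

No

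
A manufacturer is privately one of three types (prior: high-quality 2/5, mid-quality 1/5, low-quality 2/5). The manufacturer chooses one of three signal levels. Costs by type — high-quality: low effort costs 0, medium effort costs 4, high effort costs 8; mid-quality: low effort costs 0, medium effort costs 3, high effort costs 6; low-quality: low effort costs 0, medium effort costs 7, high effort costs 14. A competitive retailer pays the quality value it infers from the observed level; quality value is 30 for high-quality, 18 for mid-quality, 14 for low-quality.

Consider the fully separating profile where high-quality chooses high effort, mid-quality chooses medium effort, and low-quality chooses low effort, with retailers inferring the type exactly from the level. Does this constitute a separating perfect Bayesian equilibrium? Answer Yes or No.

No

Separating prices: high effort → 30, medium effort → 18, low effort → 14.
high-quality (assigned high effort): low effort: 14 − 0 = 14; medium effort: 18 − 4 = 14; high effort: 30 − 8 = 22. high-quality stays.
mid-quality (assigned medium effort): low effort: 14 − 0 = 14; medium effort: 18 − 3 = 15; high effort: 30 − 6 = 24. mid-quality prefers high effort.
low-quality (assigned low effort): low effort: 14 − 0 = 14; medium effort: 18 − 7 = 11; high effort: 30 − 14 = 16. low-quality prefers high effort.
At least one type deviates; the separating profile fails.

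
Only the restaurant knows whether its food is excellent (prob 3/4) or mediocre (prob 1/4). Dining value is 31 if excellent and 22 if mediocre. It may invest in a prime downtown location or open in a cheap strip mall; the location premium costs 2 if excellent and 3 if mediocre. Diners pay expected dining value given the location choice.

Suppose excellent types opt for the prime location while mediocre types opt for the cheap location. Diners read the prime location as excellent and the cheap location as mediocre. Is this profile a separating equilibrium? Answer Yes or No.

No

Under these beliefs, the prime location earns price premium 31 and the cheap location earns price premium 22.
excellent: the prime location nets 31 − 2 = 29; the cheap location nets 22. excellent prefers the prime location.
mediocre: the prime location nets 31 − 3 = 28; the cheap location nets 22. mediocre would deviate to the prime location.
mediocre has a profitable deviation, so the profile is not an equilibrium.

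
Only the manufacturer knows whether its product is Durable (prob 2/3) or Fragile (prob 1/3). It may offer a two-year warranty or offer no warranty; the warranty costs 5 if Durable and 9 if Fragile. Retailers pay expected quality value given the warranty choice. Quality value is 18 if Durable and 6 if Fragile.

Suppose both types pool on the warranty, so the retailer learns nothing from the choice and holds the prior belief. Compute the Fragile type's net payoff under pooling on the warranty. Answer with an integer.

Pooled price = 2/3·18 + 1/3·6 = 14.
Fragile pays cost 9 for the warranty, so net payoff = 14 − 9 = 5.

5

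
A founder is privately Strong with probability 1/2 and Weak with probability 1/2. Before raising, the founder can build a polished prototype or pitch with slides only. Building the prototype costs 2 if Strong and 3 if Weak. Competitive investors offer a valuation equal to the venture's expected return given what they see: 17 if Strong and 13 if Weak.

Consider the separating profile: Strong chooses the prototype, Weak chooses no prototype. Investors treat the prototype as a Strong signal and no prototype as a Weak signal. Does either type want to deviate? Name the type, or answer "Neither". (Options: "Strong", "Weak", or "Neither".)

The prototype pays 17; no prototype pays 13.
Strong: assigned the prototype, nets 17 − 2 = 15; deviating to no prototype nets 13.
Weak: assigned no prototype, nets 13; deviating to the prototype nets 17 − 3 = 14.
The Weak type gains 1 by deviating.

Weak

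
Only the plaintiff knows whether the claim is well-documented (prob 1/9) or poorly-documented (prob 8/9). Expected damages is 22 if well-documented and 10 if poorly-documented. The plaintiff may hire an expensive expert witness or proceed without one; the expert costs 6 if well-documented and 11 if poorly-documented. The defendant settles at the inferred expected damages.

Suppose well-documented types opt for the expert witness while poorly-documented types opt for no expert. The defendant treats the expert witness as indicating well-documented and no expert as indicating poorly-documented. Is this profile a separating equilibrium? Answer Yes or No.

No

Under these beliefs, the expert witness earns settlement 22 and no expert earns settlement 10.
well-documented: the expert witness nets 22 − 6 = 16; no expert nets 10. well-documented prefers the expert witness.
poorly-documented: the expert witness nets 22 − 11 = 11; no expert nets 10. poorly-documented would deviate to the expert witness.
poorly-documented has a profitable deviation, so the profile is not an equilibrium.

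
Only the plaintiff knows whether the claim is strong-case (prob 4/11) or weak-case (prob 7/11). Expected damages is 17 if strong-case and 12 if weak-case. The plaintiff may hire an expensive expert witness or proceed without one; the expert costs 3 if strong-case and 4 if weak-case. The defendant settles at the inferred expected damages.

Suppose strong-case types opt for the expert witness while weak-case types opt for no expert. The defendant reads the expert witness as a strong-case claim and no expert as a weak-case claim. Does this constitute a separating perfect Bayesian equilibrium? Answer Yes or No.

No

Under these beliefs, the expert witness earns settlement 17 and no expert earns settlement 12.
strong-case: the expert witness nets 17 − 3 = 14; no expert nets 12. strong-case prefers the expert witness.
weak-case: the expert witness nets 17 − 4 = 13; no expert nets 12. weak-case would deviate to the expert witness.
weak-case has a profitable deviation, so the profile is not an equilibrium.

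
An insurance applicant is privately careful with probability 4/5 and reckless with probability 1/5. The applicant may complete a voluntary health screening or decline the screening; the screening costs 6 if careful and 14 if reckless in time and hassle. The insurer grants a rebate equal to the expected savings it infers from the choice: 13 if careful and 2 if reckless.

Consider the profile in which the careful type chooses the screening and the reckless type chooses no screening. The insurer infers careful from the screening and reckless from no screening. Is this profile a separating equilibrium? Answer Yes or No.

Yes

Under these beliefs, the screening earns rebate 13 and no screening earns rebate 2.
careful: the screening nets 13 − 6 = 7; no screening nets 2. careful prefers the screening.
reckless: the screening nets 13 − 14 = -1; no screening nets 2. reckless prefers no screening.
Neither type deviates, so the separating profile is an equilibrium.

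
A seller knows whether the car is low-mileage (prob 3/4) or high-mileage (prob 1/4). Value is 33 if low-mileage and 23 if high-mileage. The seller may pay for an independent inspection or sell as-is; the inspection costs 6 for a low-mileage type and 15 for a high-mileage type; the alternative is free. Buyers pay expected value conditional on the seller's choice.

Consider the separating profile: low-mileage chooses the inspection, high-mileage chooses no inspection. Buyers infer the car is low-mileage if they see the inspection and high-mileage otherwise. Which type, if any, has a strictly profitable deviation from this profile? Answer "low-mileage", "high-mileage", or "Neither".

The inspection pays 33; no inspection pays 23.
low-mileage: assigned the inspection, nets 33 − 6 = 27; deviating to no inspection nets 23.
high-mileage: assigned no inspection, nets 23; deviating to the inspection nets 33 − 15 = 18.
Both types strictly prefer their assigned action; no profitable deviation.

Neither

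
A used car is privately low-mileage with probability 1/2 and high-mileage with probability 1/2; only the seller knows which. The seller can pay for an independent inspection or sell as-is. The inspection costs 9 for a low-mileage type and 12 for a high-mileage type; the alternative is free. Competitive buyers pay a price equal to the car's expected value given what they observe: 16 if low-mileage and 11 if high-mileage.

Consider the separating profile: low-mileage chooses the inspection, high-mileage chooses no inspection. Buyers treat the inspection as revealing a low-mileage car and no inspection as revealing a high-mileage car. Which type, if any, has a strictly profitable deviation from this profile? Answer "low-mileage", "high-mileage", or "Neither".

low-mileage

The inspection pays 16; no inspection pays 11.
low-mileage: assigned the inspection, nets 16 − 9 = 7; deviating to no inspection nets 11.
high-mileage: assigned no inspection, nets 11; deviating to the inspection nets 16 − 12 = 4.
The low-mileage type gains 4 by deviating.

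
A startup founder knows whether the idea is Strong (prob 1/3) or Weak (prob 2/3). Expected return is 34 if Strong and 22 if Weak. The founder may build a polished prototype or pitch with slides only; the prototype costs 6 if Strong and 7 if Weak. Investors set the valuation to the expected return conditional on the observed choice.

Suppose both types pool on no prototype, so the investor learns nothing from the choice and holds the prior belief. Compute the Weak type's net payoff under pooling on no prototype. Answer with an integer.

26

Pooled valuation = 1/3·34 + 2/3·22 = 26.
Weak pays no cost for no prototype, so net payoff = 26.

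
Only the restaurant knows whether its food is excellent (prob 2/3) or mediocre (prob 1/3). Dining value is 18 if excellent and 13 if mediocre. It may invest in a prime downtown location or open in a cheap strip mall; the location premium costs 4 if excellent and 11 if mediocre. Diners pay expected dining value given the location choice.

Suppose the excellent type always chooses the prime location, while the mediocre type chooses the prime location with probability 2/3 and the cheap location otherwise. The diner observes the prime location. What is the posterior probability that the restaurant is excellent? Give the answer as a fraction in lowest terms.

P(the prime location) = (2/3)·1 + (1/3)·(2/3) = 8/9.
By Bayes' rule, P(excellent | the prime location) = (2/3) / (8/9) = 3/4.

3/4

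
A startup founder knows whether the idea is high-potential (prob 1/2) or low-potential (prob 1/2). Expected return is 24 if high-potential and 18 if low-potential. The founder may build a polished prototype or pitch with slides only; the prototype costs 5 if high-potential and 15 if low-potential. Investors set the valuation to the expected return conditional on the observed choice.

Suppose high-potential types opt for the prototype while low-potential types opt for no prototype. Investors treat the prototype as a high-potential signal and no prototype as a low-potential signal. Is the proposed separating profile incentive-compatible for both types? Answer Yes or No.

Under these beliefs, the prototype earns valuation 24 and no prototype earns valuation 18.
high-potential: the prototype nets 24 − 5 = 19; no prototype nets 18. high-potential prefers the prototype.
low-potential: the prototype nets 24 − 15 = 9; no prototype nets 18. low-potential prefers no prototype.
Neither type deviates, so the separating profile is an equilibrium.

Yes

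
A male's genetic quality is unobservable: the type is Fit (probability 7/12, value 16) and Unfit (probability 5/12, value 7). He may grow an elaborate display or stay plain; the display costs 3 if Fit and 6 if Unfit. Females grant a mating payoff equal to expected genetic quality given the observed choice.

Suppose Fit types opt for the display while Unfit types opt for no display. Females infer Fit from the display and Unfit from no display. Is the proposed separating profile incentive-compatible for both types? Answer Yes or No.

No

Under these beliefs, the display earns mating payoff 16 and no display earns mating payoff 7.
Fit: the display nets 16 − 3 = 13; no display nets 7. Fit prefers the display.
Unfit: the display nets 16 − 6 = 10; no display nets 7. Unfit would deviate to the display.
Unfit has a profitable deviation, so the profile is not an equilibrium.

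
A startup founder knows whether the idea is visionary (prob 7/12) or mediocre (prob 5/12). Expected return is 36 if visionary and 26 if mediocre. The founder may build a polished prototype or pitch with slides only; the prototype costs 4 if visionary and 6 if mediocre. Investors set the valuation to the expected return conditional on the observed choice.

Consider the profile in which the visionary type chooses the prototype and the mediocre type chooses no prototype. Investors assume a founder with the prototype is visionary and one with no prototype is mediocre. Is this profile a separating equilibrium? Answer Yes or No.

Under these beliefs, the prototype earns valuation 36 and no prototype earns valuation 26.
visionary: the prototype nets 36 − 4 = 32; no prototype nets 26. visionary prefers the prototype.
mediocre: the prototype nets 36 − 6 = 30; no prototype nets 26. mediocre would deviate to the prototype.
mediocre has a profitable deviation, so the profile is not an equilibrium.

No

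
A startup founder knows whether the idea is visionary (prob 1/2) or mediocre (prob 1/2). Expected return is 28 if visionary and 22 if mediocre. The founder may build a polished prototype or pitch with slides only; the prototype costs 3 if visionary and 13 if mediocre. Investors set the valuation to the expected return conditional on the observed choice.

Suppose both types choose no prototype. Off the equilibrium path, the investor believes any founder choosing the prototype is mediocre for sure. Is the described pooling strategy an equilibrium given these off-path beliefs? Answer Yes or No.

On path, the investor holds the prior and pays 1/2·28 + 1/2·22 = 25. Off path (the prototype), believing mediocre, it pays 22.
visionary: no prototype nets 25; the prototype nets 22 − 3 = 19. visionary stays.
mediocre: no prototype nets 25; the prototype nets 22 − 13 = 9. mediocre stays.
No type deviates, so pooling is sustained.

Yes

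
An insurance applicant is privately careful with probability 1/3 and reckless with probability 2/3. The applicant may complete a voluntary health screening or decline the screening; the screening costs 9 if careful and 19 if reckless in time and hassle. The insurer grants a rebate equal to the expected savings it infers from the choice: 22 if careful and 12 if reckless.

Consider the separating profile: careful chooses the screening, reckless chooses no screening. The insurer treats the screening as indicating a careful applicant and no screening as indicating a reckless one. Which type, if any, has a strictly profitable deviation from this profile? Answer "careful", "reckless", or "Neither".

Neither

The screening pays 22; no screening pays 12.
careful: assigned the screening, nets 22 − 9 = 13; deviating to no screening nets 12.
reckless: assigned no screening, nets 12; deviating to the screening nets 22 − 19 = 3.
Both types strictly prefer their assigned action; no profitable deviation.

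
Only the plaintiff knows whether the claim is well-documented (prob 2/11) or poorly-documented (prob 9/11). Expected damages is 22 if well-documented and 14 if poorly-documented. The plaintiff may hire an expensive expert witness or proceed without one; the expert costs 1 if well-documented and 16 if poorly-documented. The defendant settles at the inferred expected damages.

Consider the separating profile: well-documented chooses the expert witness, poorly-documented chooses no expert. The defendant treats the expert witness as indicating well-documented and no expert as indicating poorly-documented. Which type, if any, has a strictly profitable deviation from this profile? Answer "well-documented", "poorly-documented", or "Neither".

Neither

The expert witness pays 22; no expert pays 14.
well-documented: assigned the expert witness, nets 22 − 1 = 21; deviating to no expert nets 14.
poorly-documented: assigned no expert, nets 14; deviating to the expert witness nets 22 − 16 = 6.
Both types strictly prefer their assigned action; no profitable deviation.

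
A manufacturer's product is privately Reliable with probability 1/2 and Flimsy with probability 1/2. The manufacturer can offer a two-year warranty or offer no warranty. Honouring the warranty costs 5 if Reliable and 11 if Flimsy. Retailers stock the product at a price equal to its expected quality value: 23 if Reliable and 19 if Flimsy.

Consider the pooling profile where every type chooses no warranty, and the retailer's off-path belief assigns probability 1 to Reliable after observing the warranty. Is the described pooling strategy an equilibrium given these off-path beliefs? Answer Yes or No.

On path, the retailer holds the prior and pays 1/2·23 + 1/2·19 = 21. Off path (the warranty), believing Reliable, it pays 23.
Reliable: no warranty nets 21; the warranty nets 23 − 5 = 18. Reliable stays.
Flimsy: no warranty nets 21; the warranty nets 23 − 11 = 12. Flimsy stays.
No type deviates, so pooling is sustained.

Yes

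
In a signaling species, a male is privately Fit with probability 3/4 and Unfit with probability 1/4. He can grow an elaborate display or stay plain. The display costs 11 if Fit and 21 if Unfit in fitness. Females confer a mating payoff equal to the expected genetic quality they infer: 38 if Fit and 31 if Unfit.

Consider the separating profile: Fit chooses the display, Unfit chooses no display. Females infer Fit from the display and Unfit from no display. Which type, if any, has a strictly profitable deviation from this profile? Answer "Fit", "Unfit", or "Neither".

The display pays 38; no display pays 31.
Fit: assigned the display, nets 38 − 11 = 27; deviating to no display nets 31.
Unfit: assigned no display, nets 31; deviating to the display nets 38 − 21 = 17.
The Fit type gains 4 by deviating.

Fit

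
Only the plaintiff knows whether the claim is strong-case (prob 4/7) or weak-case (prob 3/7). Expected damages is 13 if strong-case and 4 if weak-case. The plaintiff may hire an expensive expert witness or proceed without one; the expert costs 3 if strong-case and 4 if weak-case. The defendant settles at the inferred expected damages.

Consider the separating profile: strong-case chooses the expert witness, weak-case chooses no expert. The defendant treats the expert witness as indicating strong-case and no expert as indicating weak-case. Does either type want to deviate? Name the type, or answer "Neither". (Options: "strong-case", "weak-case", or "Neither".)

weak-case

The expert witness pays 13; no expert pays 4.
strong-case: assigned the expert witness, nets 13 − 3 = 10; deviating to no expert nets 4.
weak-case: assigned no expert, nets 4; deviating to the expert witness nets 13 − 4 = 9.
The weak-case type gains 5 by deviating.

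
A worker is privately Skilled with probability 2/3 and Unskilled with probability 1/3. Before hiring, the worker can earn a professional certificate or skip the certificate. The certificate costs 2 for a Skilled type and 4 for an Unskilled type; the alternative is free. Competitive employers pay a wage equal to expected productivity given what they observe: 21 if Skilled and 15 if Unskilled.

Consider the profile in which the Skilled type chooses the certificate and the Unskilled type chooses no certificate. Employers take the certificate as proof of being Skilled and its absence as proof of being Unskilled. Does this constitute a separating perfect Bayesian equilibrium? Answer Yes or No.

No

Under these beliefs, the certificate earns wage 21 and no certificate earns wage 15.
Skilled: the certificate nets 21 − 2 = 19; no certificate nets 15. Skilled prefers the certificate.
Unskilled: the certificate nets 21 − 4 = 17; no certificate nets 15. Unskilled would deviate to the certificate.
Unskilled has a profitable deviation, so the profile is not an equilibrium.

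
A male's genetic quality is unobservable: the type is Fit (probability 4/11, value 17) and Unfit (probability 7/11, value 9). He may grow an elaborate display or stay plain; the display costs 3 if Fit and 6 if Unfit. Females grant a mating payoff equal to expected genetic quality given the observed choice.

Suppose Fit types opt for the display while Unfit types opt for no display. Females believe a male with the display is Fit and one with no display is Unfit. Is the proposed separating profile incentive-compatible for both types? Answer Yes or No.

Under these beliefs, the display earns mating payoff 17 and no display earns mating payoff 9.
Fit: the display nets 17 − 3 = 14; no display nets 9. Fit prefers the display.
Unfit: the display nets 17 − 6 = 11; no display nets 9. Unfit would deviate to the display.
Unfit has a profitable deviation, so the profile is not an equilibrium.

No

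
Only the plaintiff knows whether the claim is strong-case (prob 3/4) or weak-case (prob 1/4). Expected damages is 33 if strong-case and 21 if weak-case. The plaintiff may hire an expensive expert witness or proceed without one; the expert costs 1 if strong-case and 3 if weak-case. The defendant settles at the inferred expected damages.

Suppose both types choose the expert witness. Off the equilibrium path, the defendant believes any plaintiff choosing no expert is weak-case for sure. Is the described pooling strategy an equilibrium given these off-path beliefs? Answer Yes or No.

Yes

On path, the defendant holds the prior and pays 3/4·33 + 1/4·21 = 30. Off path (no expert), believing weak-case, it pays 21.
strong-case: the expert witness nets 30 − 1 = 29; no expert nets 21. strong-case stays.
weak-case: the expert witness nets 30 − 3 = 27; no expert nets 21. weak-case stays.
No type deviates, so pooling is sustained.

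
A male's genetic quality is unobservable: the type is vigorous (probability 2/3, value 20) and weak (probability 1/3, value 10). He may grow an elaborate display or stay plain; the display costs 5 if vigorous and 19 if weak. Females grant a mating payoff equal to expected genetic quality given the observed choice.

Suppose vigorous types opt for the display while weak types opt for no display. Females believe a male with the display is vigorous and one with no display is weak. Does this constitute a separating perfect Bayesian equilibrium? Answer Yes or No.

Under these beliefs, the display earns mating payoff 20 and no display earns mating payoff 10.
vigorous: the display nets 20 − 5 = 15; no display nets 10. vigorous prefers the display.
weak: the display nets 20 − 19 = 1; no display nets 10. weak prefers no display.
Neither type deviates, so the separating profile is an equilibrium.

Yes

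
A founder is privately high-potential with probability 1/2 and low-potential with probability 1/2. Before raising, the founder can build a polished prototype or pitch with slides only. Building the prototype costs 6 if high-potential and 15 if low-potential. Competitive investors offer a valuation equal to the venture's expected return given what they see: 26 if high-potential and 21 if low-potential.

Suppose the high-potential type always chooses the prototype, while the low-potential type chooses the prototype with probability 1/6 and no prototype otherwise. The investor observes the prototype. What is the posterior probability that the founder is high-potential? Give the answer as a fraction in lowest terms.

6/7

P(the prototype) = (1/2)·1 + (1/2)·(1/6) = 7/12.
By Bayes' rule, P(high-potential | the prototype) = (1/2) / (7/12) = 6/7.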